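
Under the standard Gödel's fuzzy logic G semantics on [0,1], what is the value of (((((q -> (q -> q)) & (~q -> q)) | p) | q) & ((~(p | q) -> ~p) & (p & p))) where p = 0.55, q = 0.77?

0.55

(q -> q): 0.77 ≤ 0.77, so result = 1
(q -> (q -> q)): 0.77 ≤ 1, so result = 1
~q: Gödel ¬ of 0.77 = 0 (operand ≠ 0)
(~q -> q): 0 ≤ 0.77, so result = 1
((q -> (q -> q)) & (~q -> q)) = min(1, 1) = 1
(((q -> (q -> q)) & (~q -> q)) | p) = max(1, 0.55) = 1
((((q -> (q -> q)) & (~q -> q)) | p) | q) = max(1, 0.77) = 1
(p | q) = max(0.55, 0.77) = 0.77
~(p | q): Gödel ¬ of 0.77 = 0 (operand ≠ 0)
~p: Gödel ¬ of 0.55 = 0 (operand ≠ 0)
(~(p | q) -> ~p): 0 ≤ 0, so result = 1
(p & p) = min(0.55, 0.55) = 0.55
((~(p | q) -> ~p) & (p & p)) = min(1, 0.55) = 0.55
(((((q -> (q -> q)) & (~q -> q)) | p) | q) & ((~(p | q) -> ~p) & (p & p))) = min(1, 0.55) = 0.55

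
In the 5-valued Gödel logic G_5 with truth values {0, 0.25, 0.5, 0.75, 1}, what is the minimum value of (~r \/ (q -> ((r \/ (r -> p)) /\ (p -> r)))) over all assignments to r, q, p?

0.25

The minimum is attained at r = 0.25, q = 0.5, p = 0:
  ~r: Gödel ¬ of 0.25 = 0 (operand ≠ 0)
  (r -> p): 0.25 > 0, so result = 0
  (r \/ (r -> p)) = max(0.25, 0) = 0.25
  (p -> r): 0 ≤ 0.25, so result = 1
  ((r \/ (r -> p)) /\ (p -> r)) = min(0.25, 1) = 0.25
  (q -> ((r \/ (r -> p)) /\ (p -> r))): 0.5 > 0.25, so result = 0.25
  (~r \/ (q -> ((r \/ (r -> p)) /\ (p -> r)))) = max(0, 0.25) = 0.25
Checking all 125 assignments confirms none give a value below 0.25.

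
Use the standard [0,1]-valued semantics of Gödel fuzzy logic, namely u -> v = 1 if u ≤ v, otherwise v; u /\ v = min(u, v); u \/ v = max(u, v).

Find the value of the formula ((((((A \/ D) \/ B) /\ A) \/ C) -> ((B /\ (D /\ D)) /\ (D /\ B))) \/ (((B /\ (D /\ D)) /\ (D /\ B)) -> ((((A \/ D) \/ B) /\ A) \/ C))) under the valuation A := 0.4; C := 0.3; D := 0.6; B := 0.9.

(A \/ D) = max(0.4, 0.6) = 0.6
((A \/ D) \/ B) = max(0.6, 0.9) = 0.9
(((A \/ D) \/ B) /\ A) = min(0.9, 0.4) = 0.4
((((A \/ D) \/ B) /\ A) \/ C) = max(0.4, 0.3) = 0.4
(D /\ D) = min(0.6, 0.6) = 0.6
(B /\ (D /\ D)) = min(0.9, 0.6) = 0.6
(D /\ B) = min(0.6, 0.9) = 0.6
((B /\ (D /\ D)) /\ (D /\ B)) = min(0.6, 0.6) = 0.6
(((((A \/ D) \/ B) /\ A) \/ C) -> ((B /\ (D /\ D)) /\ (D /\ B))): 0.4 ≤ 0.6, so result = 1
(D /\ D) = min(0.6, 0.6) = 0.6
(B /\ (D /\ D)) = min(0.9, 0.6) = 0.6
(D /\ B) = min(0.6, 0.9) = 0.6
((B /\ (D /\ D)) /\ (D /\ B)) = min(0.6, 0.6) = 0.6
(A \/ D) = max(0.4, 0.6) = 0.6
((A \/ D) \/ B) = max(0.6, 0.9) = 0.9
(((A \/ D) \/ B) /\ A) = min(0.9, 0.4) = 0.4
((((A \/ D) \/ B) /\ A) \/ C) = max(0.4, 0.3) = 0.4
(((B /\ (D /\ D)) /\ (D /\ B)) -> ((((A \/ D) \/ B) /\ A) \/ C)): 0.6 > 0.4, so result = 0.4
((((((A \/ D) \/ B) /\ A) \/ C) -> ((B /\ (D /\ D)) /\ (D /\ B))) \/ (((B /\ (D /\ D)) /\ (D /\ B)) -> ((((A \/ D) \/ B) /\ A) \/ C))) = max(1, 0.4) = 1

1.00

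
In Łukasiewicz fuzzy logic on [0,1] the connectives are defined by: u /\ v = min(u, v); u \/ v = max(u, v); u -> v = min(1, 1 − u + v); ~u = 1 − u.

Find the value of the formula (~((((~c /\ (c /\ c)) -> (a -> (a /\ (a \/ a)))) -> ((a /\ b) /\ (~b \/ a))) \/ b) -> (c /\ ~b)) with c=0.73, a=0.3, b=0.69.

~c: Łukasiewicz ¬ gives 1 − 0.73 = 0.27
(c /\ c) = min(0.73, 0.73) = 0.73
(~c /\ (c /\ c)) = min(0.27, 0.73) = 0.27
(a \/ a) = max(0.3, 0.3) = 0.3
(a /\ (a \/ a)) = min(0.3, 0.3) = 0.3
(a -> (a /\ (a \/ a))): min(1, 1 − 0.3 + 0.3) = 1
((~c /\ (c /\ c)) -> (a -> (a /\ (a \/ a)))): min(1, 1 − 0.27 + 1) = 1
(a /\ b) = min(0.3, 0.69) = 0.3
~b: Łukasiewicz ¬ gives 1 − 0.69 = 0.31
(~b \/ a) = max(0.31, 0.3) = 0.31
((a /\ b) /\ (~b \/ a)) = min(0.3, 0.31) = 0.3
(((~c /\ (c /\ c)) -> (a -> (a /\ (a \/ a)))) -> ((a /\ b) /\ (~b \/ a))): min(1, 1 − 1 + 0.3) = 0.3
((((~c /\ (c /\ c)) -> (a -> (a /\ (a \/ a)))) -> ((a /\ b) /\ (~b \/ a))) \/ b) = max(0.3, 0.69) = 0.69
~((((~c /\ (c /\ c)) -> (a -> (a /\ (a \/ a)))) -> ((a /\ b) /\ (~b \/ a))) \/ b): Łukasiewicz ¬ gives 1 − 0.69 = 0.31
~b: Łukasiewicz ¬ gives 1 − 0.69 = 0.31
(c /\ ~b) = min(0.73, 0.31) = 0.31
(~((((~c /\ (c /\ c)) -> (a -> (a /\ (a \/ a)))) -> ((a /\ b) /\ (~b \/ a))) \/ b) -> (c /\ ~b)): min(1, 1 − 0.31 + 0.31) = 1

1.00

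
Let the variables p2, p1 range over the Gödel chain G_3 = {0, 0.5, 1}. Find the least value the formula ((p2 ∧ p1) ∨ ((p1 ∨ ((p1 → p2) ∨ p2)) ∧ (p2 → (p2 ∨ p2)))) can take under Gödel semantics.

The minimum is attained at p2 = 0, p1 = 0.5:
  (p2 ∧ p1) = min(0, 0.5) = 0
  (p1 → p2): 0.5 > 0, so result = 0
  ((p1 → p2) ∨ p2) = max(0, 0) = 0
  (p1 ∨ ((p1 → p2) ∨ p2)) = max(0.5, 0) = 0.5
  (p2 ∨ p2) = max(0, 0) = 0
  (p2 → (p2 ∨ p2)): 0 ≤ 0, so result = 1
  ((p1 ∨ ((p1 → p2) ∨ p2)) ∧ (p2 → (p2 ∨ p2))) = min(0.5, 1) = 0.5
  ((p2 ∧ p1) ∨ ((p1 ∨ ((p1 → p2) ∨ p2)) ∧ (p2 → (p2 ∨ p2)))) = max(0, 0.5) = 0.5
Checking all 9 assignments confirms none give a value below 0.50.

0.50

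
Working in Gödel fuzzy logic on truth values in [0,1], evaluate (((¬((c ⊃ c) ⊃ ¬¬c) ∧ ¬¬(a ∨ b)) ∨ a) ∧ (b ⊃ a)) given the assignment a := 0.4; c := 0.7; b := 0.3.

0.40

(c ⊃ c): 0.7 ≤ 0.7, so result = 1
¬c: Gödel ¬ of 0.7 = 0 (operand ≠ 0)
¬¬c: Gödel ¬ of 0 = 1 (operand is 0)
((c ⊃ c) ⊃ ¬¬c): 1 ≤ 1, so result = 1
¬((c ⊃ c) ⊃ ¬¬c): Gödel ¬ of 1 = 0 (operand ≠ 0)
(a ∨ b) = max(0.4, 0.3) = 0.4
¬(a ∨ b): Gödel ¬ of 0.4 = 0 (operand ≠ 0)
¬¬(a ∨ b): Gödel ¬ of 0 = 1 (operand is 0)
(¬((c ⊃ c) ⊃ ¬¬c) ∧ ¬¬(a ∨ b)) = min(0, 1) = 0
((¬((c ⊃ c) ⊃ ¬¬c) ∧ ¬¬(a ∨ b)) ∨ a) = max(0, 0.4) = 0.4
(b ⊃ a): 0.3 ≤ 0.4, so result = 1
(((¬((c ⊃ c) ⊃ ¬¬c) ∧ ¬¬(a ∨ b)) ∨ a) ∧ (b ⊃ a)) = min(0.4, 1) = 0.4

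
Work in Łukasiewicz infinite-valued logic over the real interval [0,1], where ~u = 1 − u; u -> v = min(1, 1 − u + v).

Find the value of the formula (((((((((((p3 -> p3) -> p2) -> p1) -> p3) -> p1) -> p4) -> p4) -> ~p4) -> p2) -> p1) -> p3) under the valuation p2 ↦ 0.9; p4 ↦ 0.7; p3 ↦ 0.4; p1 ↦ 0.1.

(p3 -> p3): min(1, 1 − 0.4 + 0.4) = 1
((p3 -> p3) -> p2): min(1, 1 − 1 + 0.9) = 0.9
(((p3 -> p3) -> p2) -> p1): min(1, 1 − 0.9 + 0.1) = 0.2
((((p3 -> p3) -> p2) -> p1) -> p3): min(1, 1 − 0.2 + 0.4) = 1
(((((p3 -> p3) -> p2) -> p1) -> p3) -> p1): min(1, 1 − 1 + 0.1) = 0.1
((((((p3 -> p3) -> p2) -> p1) -> p3) -> p1) -> p4): min(1, 1 − 0.1 + 0.7) = 1
(((((((p3 -> p3) -> p2) -> p1) -> p3) -> p1) -> p4) -> p4): min(1, 1 − 1 + 0.7) = 0.7
~p4: Łukasiewicz ¬ gives 1 − 0.7 = 0.3
((((((((p3 -> p3) -> p2) -> p1) -> p3) -> p1) -> p4) -> p4) -> ~p4): min(1, 1 − 0.7 + 0.3) = 0.6
(((((((((p3 -> p3) -> p2) -> p1) -> p3) -> p1) -> p4) -> p4) -> ~p4) -> p2): min(1, 1 − 0.6 + 0.9) = 1
((((((((((p3 -> p3) -> p2) -> p1) -> p3) -> p1) -> p4) -> p4) -> ~p4) -> p2) -> p1): min(1, 1 − 1 + 0.1) = 0.1
(((((((((((p3 -> p3) -> p2) -> p1) -> p3) -> p1) -> p4) -> p4) -> ~p4) -> p2) -> p1) -> p3): min(1, 1 − 0.1 + 0.4) = 1

1.00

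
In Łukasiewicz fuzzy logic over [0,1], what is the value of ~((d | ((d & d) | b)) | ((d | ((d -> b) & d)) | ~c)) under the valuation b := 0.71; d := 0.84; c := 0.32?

(d & d) = min(0.84, 0.84) = 0.84
((d & d) | b) = max(0.84, 0.71) = 0.84
(d | ((d & d) | b)) = max(0.84, 0.84) = 0.84
(d -> b): min(1, 1 − 0.84 + 0.71) = 0.87
((d -> b) & d) = min(0.87, 0.84) = 0.84
(d | ((d -> b) & d)) = max(0.84, 0.84) = 0.84
~c: Łukasiewicz ¬ gives 1 − 0.32 = 0.68
((d | ((d -> b) & d)) | ~c) = max(0.84, 0.68) = 0.84
((d | ((d & d) | b)) | ((d | ((d -> b) & d)) | ~c)) = max(0.84, 0.84) = 0.84
~((d | ((d & d) | b)) | ((d | ((d -> b) & d)) | ~c)): Łukasiewicz ¬ gives 1 − 0.84 = 0.16

0.16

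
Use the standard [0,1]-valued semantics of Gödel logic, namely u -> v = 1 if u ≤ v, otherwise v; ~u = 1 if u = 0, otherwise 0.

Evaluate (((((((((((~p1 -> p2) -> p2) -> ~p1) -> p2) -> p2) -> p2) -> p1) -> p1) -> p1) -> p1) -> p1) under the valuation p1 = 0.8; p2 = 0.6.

~p1: Gödel ¬ of 0.8 = 0 (operand ≠ 0)
(~p1 -> p2): 0 ≤ 0.6, so result = 1
((~p1 -> p2) -> p2): 1 > 0.6, so result = 0.6
~p1: Gödel ¬ of 0.8 = 0 (operand ≠ 0)
(((~p1 -> p2) -> p2) -> ~p1): 0.6 > 0, so result = 0
((((~p1 -> p2) -> p2) -> ~p1) -> p2): 0 ≤ 0.6, so result = 1
(((((~p1 -> p2) -> p2) -> ~p1) -> p2) -> p2): 1 > 0.6, so result = 0.6
((((((~p1 -> p2) -> p2) -> ~p1) -> p2) -> p2) -> p2): 0.6 ≤ 0.6, so result = 1
(((((((~p1 -> p2) -> p2) -> ~p1) -> p2) -> p2) -> p2) -> p1): 1 > 0.8, so result = 0.8
((((((((~p1 -> p2) -> p2) -> ~p1) -> p2) -> p2) -> p2) -> p1) -> p1): 0.8 ≤ 0.8, so result = 1
(((((((((~p1 -> p2) -> p2) -> ~p1) -> p2) -> p2) -> p2) -> p1) -> p1) -> p1): 1 > 0.8, so result = 0.8
((((((((((~p1 -> p2) -> p2) -> ~p1) -> p2) -> p2) -> p2) -> p1) -> p1) -> p1) -> p1): 0.8 ≤ 0.8, so result = 1
(((((((((((~p1 -> p2) -> p2) -> ~p1) -> p2) -> p2) -> p2) -> p1) -> p1) -> p1) -> p1) -> p1): 1 > 0.8, so result = 0.8

0.80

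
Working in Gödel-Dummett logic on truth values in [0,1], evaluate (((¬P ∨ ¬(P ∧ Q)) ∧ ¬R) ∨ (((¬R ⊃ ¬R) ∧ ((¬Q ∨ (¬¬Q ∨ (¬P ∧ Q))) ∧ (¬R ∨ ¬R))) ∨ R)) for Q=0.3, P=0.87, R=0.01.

0.01

¬P: Gödel ¬ of 0.87 = 0 (operand ≠ 0)
(P ∧ Q) = min(0.87, 0.3) = 0.3
¬(P ∧ Q): Gödel ¬ of 0.3 = 0 (operand ≠ 0)
(¬P ∨ ¬(P ∧ Q)) = max(0, 0) = 0
¬R: Gödel ¬ of 0.01 = 0 (operand ≠ 0)
((¬P ∨ ¬(P ∧ Q)) ∧ ¬R) = min(0, 0) = 0
¬R: Gödel ¬ of 0.01 = 0 (operand ≠ 0)
¬R: Gödel ¬ of 0.01 = 0 (operand ≠ 0)
(¬R ⊃ ¬R): 0 ≤ 0, so result = 1
¬Q: Gödel ¬ of 0.3 = 0 (operand ≠ 0)
¬Q: Gödel ¬ of 0.3 = 0 (operand ≠ 0)
¬¬Q: Gödel ¬ of 0 = 1 (operand is 0)
¬P: Gödel ¬ of 0.87 = 0 (operand ≠ 0)
(¬P ∧ Q) = min(0, 0.3) = 0
(¬¬Q ∨ (¬P ∧ Q)) = max(1, 0) = 1
(¬Q ∨ (¬¬Q ∨ (¬P ∧ Q))) = max(0, 1) = 1
¬R: Gödel ¬ of 0.01 = 0 (operand ≠ 0)
¬R: Gödel ¬ of 0.01 = 0 (operand ≠ 0)
(¬R ∨ ¬R) = max(0, 0) = 0
((¬Q ∨ (¬¬Q ∨ (¬P ∧ Q))) ∧ (¬R ∨ ¬R)) = min(1, 0) = 0
((¬R ⊃ ¬R) ∧ ((¬Q ∨ (¬¬Q ∨ (¬P ∧ Q))) ∧ (¬R ∨ ¬R))) = min(1, 0) = 0
(((¬R ⊃ ¬R) ∧ ((¬Q ∨ (¬¬Q ∨ (¬P ∧ Q))) ∧ (¬R ∨ ¬R))) ∨ R) = max(0, 0.01) = 0.01
(((¬P ∨ ¬(P ∧ Q)) ∧ ¬R) ∨ (((¬R ⊃ ¬R) ∧ ((¬Q ∨ (¬¬Q ∨ (¬P ∧ Q))) ∧ (¬R ∨ ¬R))) ∨ R)) = max(0, 0.01) = 0.01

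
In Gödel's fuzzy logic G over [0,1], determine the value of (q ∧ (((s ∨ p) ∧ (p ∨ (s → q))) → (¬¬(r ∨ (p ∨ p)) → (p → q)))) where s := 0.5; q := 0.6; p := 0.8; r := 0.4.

0.60

(s ∨ p) = max(0.5, 0.8) = 0.8
(s → q): 0.5 ≤ 0.6, so result = 1
(p ∨ (s → q)) = max(0.8, 1) = 1
((s ∨ p) ∧ (p ∨ (s → q))) = min(0.8, 1) = 0.8
(p ∨ p) = max(0.8, 0.8) = 0.8
(r ∨ (p ∨ p)) = max(0.4, 0.8) = 0.8
¬(r ∨ (p ∨ p)): Gödel ¬ of 0.8 = 0 (operand ≠ 0)
¬¬(r ∨ (p ∨ p)): Gödel ¬ of 0 = 1 (operand is 0)
(p → q): 0.8 > 0.6, so result = 0.6
(¬¬(r ∨ (p ∨ p)) → (p → q)): 1 > 0.6, so result = 0.6
(((s ∨ p) ∧ (p ∨ (s → q))) → (¬¬(r ∨ (p ∨ p)) → (p → q))): 0.8 > 0.6, so result = 0.6
(q ∧ (((s ∨ p) ∧ (p ∨ (s → q))) → (¬¬(r ∨ (p ∨ p)) → (p → q)))) = min(0.6, 0.6) = 0.6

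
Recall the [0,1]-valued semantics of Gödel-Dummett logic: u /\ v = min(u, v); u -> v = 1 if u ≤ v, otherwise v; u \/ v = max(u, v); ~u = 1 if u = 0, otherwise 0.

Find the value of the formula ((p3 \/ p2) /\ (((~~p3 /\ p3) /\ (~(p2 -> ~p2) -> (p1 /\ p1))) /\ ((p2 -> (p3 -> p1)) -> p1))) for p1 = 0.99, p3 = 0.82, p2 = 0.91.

0.82

(p3 \/ p2) = max(0.82, 0.91) = 0.91
~p3: Gödel ¬ of 0.82 = 0 (operand ≠ 0)
~~p3: Gödel ¬ of 0 = 1 (operand is 0)
(~~p3 /\ p3) = min(1, 0.82) = 0.82
~p2: Gödel ¬ of 0.91 = 0 (operand ≠ 0)
(p2 -> ~p2): 0.91 > 0, so result = 0
~(p2 -> ~p2): Gödel ¬ of 0 = 1 (operand is 0)
(p1 /\ p1) = min(0.99, 0.99) = 0.99
(~(p2 -> ~p2) -> (p1 /\ p1)): 1 > 0.99, so result = 0.99
((~~p3 /\ p3) /\ (~(p2 -> ~p2) -> (p1 /\ p1))) = min(0.82, 0.99) = 0.82
(p3 -> p1): 0.82 ≤ 0.99, so result = 1
(p2 -> (p3 -> p1)): 0.91 ≤ 1, so result = 1
((p2 -> (p3 -> p1)) -> p1): 1 > 0.99, so result = 0.99
(((~~p3 /\ p3) /\ (~(p2 -> ~p2) -> (p1 /\ p1))) /\ ((p2 -> (p3 -> p1)) -> p1)) = min(0.82, 0.99) = 0.82
((p3 \/ p2) /\ (((~~p3 /\ p3) /\ (~(p2 -> ~p2) -> (p1 /\ p1))) /\ ((p2 -> (p3 -> p1)) -> p1))) = min(0.91, 0.82) = 0.82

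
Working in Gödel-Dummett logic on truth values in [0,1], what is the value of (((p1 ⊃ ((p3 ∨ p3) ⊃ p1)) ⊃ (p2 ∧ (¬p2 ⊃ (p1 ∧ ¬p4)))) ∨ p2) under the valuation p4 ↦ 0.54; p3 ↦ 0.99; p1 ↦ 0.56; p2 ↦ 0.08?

0.08

(p3 ∨ p3) = max(0.99, 0.99) = 0.99
((p3 ∨ p3) ⊃ p1): 0.99 > 0.56, so result = 0.56
(p1 ⊃ ((p3 ∨ p3) ⊃ p1)): 0.56 ≤ 0.56, so result = 1
¬p2: Gödel ¬ of 0.08 = 0 (operand ≠ 0)
¬p4: Gödel ¬ of 0.54 = 0 (operand ≠ 0)
(p1 ∧ ¬p4) = min(0.56, 0) = 0
(¬p2 ⊃ (p1 ∧ ¬p4)): 0 ≤ 0, so result = 1
(p2 ∧ (¬p2 ⊃ (p1 ∧ ¬p4))) = min(0.08, 1) = 0.08
((p1 ⊃ ((p3 ∨ p3) ⊃ p1)) ⊃ (p2 ∧ (¬p2 ⊃ (p1 ∧ ¬p4)))): 1 > 0.08, so result = 0.08
(((p1 ⊃ ((p3 ∨ p3) ⊃ p1)) ⊃ (p2 ∧ (¬p2 ⊃ (p1 ∧ ¬p4)))) ∨ p2) = max(0.08, 0.08) = 0.08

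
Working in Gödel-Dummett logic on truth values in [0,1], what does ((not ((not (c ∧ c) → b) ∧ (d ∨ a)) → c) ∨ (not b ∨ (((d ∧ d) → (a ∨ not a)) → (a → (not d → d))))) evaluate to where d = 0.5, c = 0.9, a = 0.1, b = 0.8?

(c ∧ c) = min(0.9, 0.9) = 0.9
not (c ∧ c): Gödel ¬ of 0.9 = 0 (operand ≠ 0)
(not (c ∧ c) → b): 0 ≤ 0.8, so result = 1
(d ∨ a) = max(0.5, 0.1) = 0.5
((not (c ∧ c) → b) ∧ (d ∨ a)) = min(1, 0.5) = 0.5
not ((not (c ∧ c) → b) ∧ (d ∨ a)): Gödel ¬ of 0.5 = 0 (operand ≠ 0)
(not ((not (c ∧ c) → b) ∧ (d ∨ a)) → c): 0 ≤ 0.9, so result = 1
not b: Gödel ¬ of 0.8 = 0 (operand ≠ 0)
(d ∧ d) = min(0.5, 0.5) = 0.5
not a: Gödel ¬ of 0.1 = 0 (operand ≠ 0)
(a ∨ not a) = max(0.1, 0) = 0.1
((d ∧ d) → (a ∨ not a)): 0.5 > 0.1, so result = 0.1
not d: Gödel ¬ of 0.5 = 0 (operand ≠ 0)
(not d → d): 0 ≤ 0.5, so result = 1
(a → (not d → d)): 0.1 ≤ 1, so result = 1
(((d ∧ d) → (a ∨ not a)) → (a → (not d → d))): 0.1 ≤ 1, so result = 1
(not b ∨ (((d ∧ d) → (a ∨ not a)) → (a → (not d → d)))) = max(0, 1) = 1
((not ((not (c ∧ c) → b) ∧ (d ∨ a)) → c) ∨ (not b ∨ (((d ∧ d) → (a ∨ not a)) → (a → (not d → d))))) = max(1, 1) = 1

1.00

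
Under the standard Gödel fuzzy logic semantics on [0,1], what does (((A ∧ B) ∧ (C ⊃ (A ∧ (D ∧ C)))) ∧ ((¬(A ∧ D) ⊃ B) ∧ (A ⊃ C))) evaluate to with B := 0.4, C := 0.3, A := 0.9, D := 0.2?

0.20

(A ∧ B) = min(0.9, 0.4) = 0.4
(D ∧ C) = min(0.2, 0.3) = 0.2
(A ∧ (D ∧ C)) = min(0.9, 0.2) = 0.2
(C ⊃ (A ∧ (D ∧ C))): 0.3 > 0.2, so result = 0.2
((A ∧ B) ∧ (C ⊃ (A ∧ (D ∧ C)))) = min(0.4, 0.2) = 0.2
(A ∧ D) = min(0.9, 0.2) = 0.2
¬(A ∧ D): Gödel ¬ of 0.2 = 0 (operand ≠ 0)
(¬(A ∧ D) ⊃ B): 0 ≤ 0.4, so result = 1
(A ⊃ C): 0.9 > 0.3, so result = 0.3
((¬(A ∧ D) ⊃ B) ∧ (A ⊃ C)) = min(1, 0.3) = 0.3
(((A ∧ B) ∧ (C ⊃ (A ∧ (D ∧ C)))) ∧ ((¬(A ∧ D) ⊃ B) ∧ (A ⊃ C))) = min(0.2, 0.3) = 0.2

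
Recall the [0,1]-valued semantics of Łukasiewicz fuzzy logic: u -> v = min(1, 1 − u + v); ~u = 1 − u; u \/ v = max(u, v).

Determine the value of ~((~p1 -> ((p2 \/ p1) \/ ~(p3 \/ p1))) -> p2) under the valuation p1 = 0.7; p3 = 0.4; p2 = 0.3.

0.70

~p1: Łukasiewicz ¬ gives 1 − 0.7 = 0.3
(p2 \/ p1) = max(0.3, 0.7) = 0.7
(p3 \/ p1) = max(0.4, 0.7) = 0.7
~(p3 \/ p1): Łukasiewicz ¬ gives 1 − 0.7 = 0.3
((p2 \/ p1) \/ ~(p3 \/ p1)) = max(0.7, 0.3) = 0.7
(~p1 -> ((p2 \/ p1) \/ ~(p3 \/ p1))): min(1, 1 − 0.3 + 0.7) = 1
((~p1 -> ((p2 \/ p1) \/ ~(p3 \/ p1))) -> p2): min(1, 1 − 1 + 0.3) = 0.3
~((~p1 -> ((p2 \/ p1) \/ ~(p3 \/ p1))) -> p2): Łukasiewicz ¬ gives 1 − 0.3 = 0.7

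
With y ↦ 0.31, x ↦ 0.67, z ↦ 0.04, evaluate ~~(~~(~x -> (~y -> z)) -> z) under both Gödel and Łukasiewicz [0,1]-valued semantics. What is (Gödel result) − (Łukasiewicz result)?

Gödel evaluation:
  ~x: Gödel ¬ of 0.67 = 0 (operand ≠ 0)
  ~y: Gödel ¬ of 0.31 = 0 (operand ≠ 0)
  (~y -> z): 0 ≤ 0.04, so result = 1
  (~x -> (~y -> z)): 0 ≤ 1, so result = 1
  ~(~x -> (~y -> z)): Gödel ¬ of 1 = 0 (operand ≠ 0)
  ~~(~x -> (~y -> z)): Gödel ¬ of 0 = 1 (operand is 0)
  (~~(~x -> (~y -> z)) -> z): 1 > 0.04, so result = 0.04
  ~(~~(~x -> (~y -> z)) -> z): Gödel ¬ of 0.04 = 0 (operand ≠ 0)
  ~~(~~(~x -> (~y -> z)) -> z): Gödel ¬ of 0 = 1 (operand is 0)
  Gödel value = 1
Łukasiewicz evaluation:
  ~x: Łukasiewicz ¬ gives 1 − 0.67 = 0.33
  ~y: Łukasiewicz ¬ gives 1 − 0.31 = 0.69
  (~y -> z): min(1, 1 − 0.69 + 0.04) = 0.35
  (~x -> (~y -> z)): min(1, 1 − 0.33 + 0.35) = 1
  ~(~x -> (~y -> z)): Łukasiewicz ¬ gives 1 − 1 = 0
  ~~(~x -> (~y -> z)): Łukasiewicz ¬ gives 1 − 0 = 1
  (~~(~x -> (~y -> z)) -> z): min(1, 1 − 1 + 0.04) = 0.04
  ~(~~(~x -> (~y -> z)) -> z): Łukasiewicz ¬ gives 1 − 0.04 = 0.96
  ~~(~~(~x -> (~y -> z)) -> z): Łukasiewicz ¬ gives 1 − 0.96 = 0.04
  Łukasiewicz value = 0.04
Difference: 1 − 0.04 = 0.96

0.96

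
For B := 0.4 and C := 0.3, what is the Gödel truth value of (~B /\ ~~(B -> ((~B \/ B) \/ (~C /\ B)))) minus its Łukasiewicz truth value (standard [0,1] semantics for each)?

Gödel evaluation:
  ~B: Gödel ¬ of 0.4 = 0 (operand ≠ 0)
  ~B: Gödel ¬ of 0.4 = 0 (operand ≠ 0)
  (~B \/ B) = max(0, 0.4) = 0.4
  ~C: Gödel ¬ of 0.3 = 0 (operand ≠ 0)
  (~C /\ B) = min(0, 0.4) = 0
  ((~B \/ B) \/ (~C /\ B)) = max(0.4, 0) = 0.4
  (B -> ((~B \/ B) \/ (~C /\ B))): 0.4 ≤ 0.4, so result = 1
  ~(B -> ((~B \/ B) \/ (~C /\ B))): Gödel ¬ of 1 = 0 (operand ≠ 0)
  ~~(B -> ((~B \/ B) \/ (~C /\ B))): Gödel ¬ of 0 = 1 (operand is 0)
  (~B /\ ~~(B -> ((~B \/ B) \/ (~C /\ B)))) = min(0, 1) = 0
  Gödel value = 0
Łukasiewicz evaluation:
  ~B: Łukasiewicz ¬ gives 1 − 0.4 = 0.6
  ~B: Łukasiewicz ¬ gives 1 − 0.4 = 0.6
  (~B \/ B) = max(0.6, 0.4) = 0.6
  ~C: Łukasiewicz ¬ gives 1 − 0.3 = 0.7
  (~C /\ B) = min(0.7, 0.4) = 0.4
  ((~B \/ B) \/ (~C /\ B)) = max(0.6, 0.4) = 0.6
  (B -> ((~B \/ B) \/ (~C /\ B))): min(1, 1 − 0.4 + 0.6) = 1
  ~(B -> ((~B \/ B) \/ (~C /\ B))): Łukasiewicz ¬ gives 1 − 1 = 0
  ~~(B -> ((~B \/ B) \/ (~C /\ B))): Łukasiewicz ¬ gives 1 − 0 = 1
  (~B /\ ~~(B -> ((~B \/ B) \/ (~C /\ B)))) = min(0.6, 1) = 0.6
  Łukasiewicz value = 0.6
Difference: 0 − 0.6 = -0.60

-0.60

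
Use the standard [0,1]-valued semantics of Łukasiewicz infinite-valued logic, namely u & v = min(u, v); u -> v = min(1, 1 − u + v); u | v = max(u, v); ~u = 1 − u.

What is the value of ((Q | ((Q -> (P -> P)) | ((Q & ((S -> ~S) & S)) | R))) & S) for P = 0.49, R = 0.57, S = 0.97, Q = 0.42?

0.97

(P -> P): min(1, 1 − 0.49 + 0.49) = 1
(Q -> (P -> P)): min(1, 1 − 0.42 + 1) = 1
~S: Łukasiewicz ¬ gives 1 − 0.97 = 0.03
(S -> ~S): min(1, 1 − 0.97 + 0.03) = 0.06
((S -> ~S) & S) = min(0.06, 0.97) = 0.06
(Q & ((S -> ~S) & S)) = min(0.42, 0.06) = 0.06
((Q & ((S -> ~S) & S)) | R) = max(0.06, 0.57) = 0.57
((Q -> (P -> P)) | ((Q & ((S -> ~S) & S)) | R)) = max(1, 0.57) = 1
(Q | ((Q -> (P -> P)) | ((Q & ((S -> ~S) & S)) | R))) = max(0.42, 1) = 1
((Q | ((Q -> (P -> P)) | ((Q & ((S -> ~S) & S)) | R))) & S) = min(1, 0.97) = 0.97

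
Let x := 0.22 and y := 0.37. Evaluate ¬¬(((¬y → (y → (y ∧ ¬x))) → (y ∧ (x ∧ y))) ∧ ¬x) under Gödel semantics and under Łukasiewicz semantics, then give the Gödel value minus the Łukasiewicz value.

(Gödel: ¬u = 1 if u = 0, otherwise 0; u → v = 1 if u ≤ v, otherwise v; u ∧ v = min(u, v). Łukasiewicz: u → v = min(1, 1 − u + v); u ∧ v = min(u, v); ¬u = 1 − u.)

Gödel evaluation:
  ¬y: Gödel ¬ of 0.37 = 0 (operand ≠ 0)
  ¬x: Gödel ¬ of 0.22 = 0 (operand ≠ 0)
  (y ∧ ¬x) = min(0.37, 0) = 0
  (y → (y ∧ ¬x)): 0.37 > 0, so result = 0
  (¬y → (y → (y ∧ ¬x))): 0 ≤ 0, so result = 1
  (x ∧ y) = min(0.22, 0.37) = 0.22
  (y ∧ (x ∧ y)) = min(0.37, 0.22) = 0.22
  ((¬y → (y → (y ∧ ¬x))) → (y ∧ (x ∧ y))): 1 > 0.22, so result = 0.22
  ¬x: Gödel ¬ of 0.22 = 0 (operand ≠ 0)
  (((¬y → (y → (y ∧ ¬x))) → (y ∧ (x ∧ y))) ∧ ¬x) = min(0.22, 0) = 0
  ¬(((¬y → (y → (y ∧ ¬x))) → (y ∧ (x ∧ y))) ∧ ¬x): Gödel ¬ of 0 = 1 (operand is 0)
  ¬¬(((¬y → (y → (y ∧ ¬x))) → (y ∧ (x ∧ y))) ∧ ¬x): Gödel ¬ of 1 = 0 (operand ≠ 0)
  Gödel value = 0
Łukasiewicz evaluation:
  ¬y: Łukasiewicz ¬ gives 1 − 0.37 = 0.63
  ¬x: Łukasiewicz ¬ gives 1 − 0.22 = 0.78
  (y ∧ ¬x) = min(0.37, 0.78) = 0.37
  (y → (y ∧ ¬x)): min(1, 1 − 0.37 + 0.37) = 1
  (¬y → (y → (y ∧ ¬x))): min(1, 1 − 0.63 + 1) = 1
  (x ∧ y) = min(0.22, 0.37) = 0.22
  (y ∧ (x ∧ y)) = min(0.37, 0.22) = 0.22
  ((¬y → (y → (y ∧ ¬x))) → (y ∧ (x ∧ y))): min(1, 1 − 1 + 0.22) = 0.22
  ¬x: Łukasiewicz ¬ gives 1 − 0.22 = 0.78
  (((¬y → (y → (y ∧ ¬x))) → (y ∧ (x ∧ y))) ∧ ¬x) = min(0.22, 0.78) = 0.22
  ¬(((¬y → (y → (y ∧ ¬x))) → (y ∧ (x ∧ y))) ∧ ¬x): Łukasiewicz ¬ gives 1 − 0.22 = 0.78
  ¬¬(((¬y → (y → (y ∧ ¬x))) → (y ∧ (x ∧ y))) ∧ ¬x): Łukasiewicz ¬ gives 1 − 0.78 = 0.22
  Łukasiewicz value = 0.22
Difference: 0 − 0.22 = -0.22

-0.22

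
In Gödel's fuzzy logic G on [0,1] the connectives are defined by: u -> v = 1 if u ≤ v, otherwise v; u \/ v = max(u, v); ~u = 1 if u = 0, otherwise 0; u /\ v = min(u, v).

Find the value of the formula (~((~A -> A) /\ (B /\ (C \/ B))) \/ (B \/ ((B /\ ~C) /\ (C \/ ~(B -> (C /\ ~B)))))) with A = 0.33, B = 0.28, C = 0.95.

~A: Gödel ¬ of 0.33 = 0 (operand ≠ 0)
(~A -> A): 0 ≤ 0.33, so result = 1
(C \/ B) = max(0.95, 0.28) = 0.95
(B /\ (C \/ B)) = min(0.28, 0.95) = 0.28
((~A -> A) /\ (B /\ (C \/ B))) = min(1, 0.28) = 0.28
~((~A -> A) /\ (B /\ (C \/ B))): Gödel ¬ of 0.28 = 0 (operand ≠ 0)
~C: Gödel ¬ of 0.95 = 0 (operand ≠ 0)
(B /\ ~C) = min(0.28, 0) = 0
~B: Gödel ¬ of 0.28 = 0 (operand ≠ 0)
(C /\ ~B) = min(0.95, 0) = 0
(B -> (C /\ ~B)): 0.28 > 0, so result = 0
~(B -> (C /\ ~B)): Gödel ¬ of 0 = 1 (operand is 0)
(C \/ ~(B -> (C /\ ~B))) = max(0.95, 1) = 1
((B /\ ~C) /\ (C \/ ~(B -> (C /\ ~B)))) = min(0, 1) = 0
(B \/ ((B /\ ~C) /\ (C \/ ~(B -> (C /\ ~B))))) = max(0.28, 0) = 0.28
(~((~A -> A) /\ (B /\ (C \/ B))) \/ (B \/ ((B /\ ~C) /\ (C \/ ~(B -> (C /\ ~B)))))) = max(0, 0.28) = 0.28

0.28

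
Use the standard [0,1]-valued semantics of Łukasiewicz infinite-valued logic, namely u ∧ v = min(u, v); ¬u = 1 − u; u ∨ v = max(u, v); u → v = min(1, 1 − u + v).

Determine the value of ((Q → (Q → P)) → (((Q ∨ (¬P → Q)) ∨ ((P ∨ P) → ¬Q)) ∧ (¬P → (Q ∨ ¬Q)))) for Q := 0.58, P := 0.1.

0.74

(Q → P): min(1, 1 − 0.58 + 0.1) = 0.52
(Q → (Q → P)): min(1, 1 − 0.58 + 0.52) = 0.94
¬P: Łukasiewicz ¬ gives 1 − 0.1 = 0.9
(¬P → Q): min(1, 1 − 0.9 + 0.58) = 0.68
(Q ∨ (¬P → Q)) = max(0.58, 0.68) = 0.68
(P ∨ P) = max(0.1, 0.1) = 0.1
¬Q: Łukasiewicz ¬ gives 1 − 0.58 = 0.42
((P ∨ P) → ¬Q): min(1, 1 − 0.1 + 0.42) = 1
((Q ∨ (¬P → Q)) ∨ ((P ∨ P) → ¬Q)) = max(0.68, 1) = 1
¬P: Łukasiewicz ¬ gives 1 − 0.1 = 0.9
¬Q: Łukasiewicz ¬ gives 1 − 0.58 = 0.42
(Q ∨ ¬Q) = max(0.58, 0.42) = 0.58
(¬P → (Q ∨ ¬Q)): min(1, 1 − 0.9 + 0.58) = 0.68
(((Q ∨ (¬P → Q)) ∨ ((P ∨ P) → ¬Q)) ∧ (¬P → (Q ∨ ¬Q))) = min(1, 0.68) = 0.68
((Q → (Q → P)) → (((Q ∨ (¬P → Q)) ∨ ((P ∨ P) → ¬Q)) ∧ (¬P → (Q ∨ ¬Q)))): min(1, 1 − 0.94 + 0.68) = 0.74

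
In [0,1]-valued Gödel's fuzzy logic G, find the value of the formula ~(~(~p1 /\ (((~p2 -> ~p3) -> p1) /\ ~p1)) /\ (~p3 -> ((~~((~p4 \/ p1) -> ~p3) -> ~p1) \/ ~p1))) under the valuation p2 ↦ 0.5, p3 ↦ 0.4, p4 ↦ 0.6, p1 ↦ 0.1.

~p1: Gödel ¬ of 0.1 = 0 (operand ≠ 0)
~p2: Gödel ¬ of 0.5 = 0 (operand ≠ 0)
~p3: Gödel ¬ of 0.4 = 0 (operand ≠ 0)
(~p2 -> ~p3): 0 ≤ 0, so result = 1
((~p2 -> ~p3) -> p1): 1 > 0.1, so result = 0.1
~p1: Gödel ¬ of 0.1 = 0 (operand ≠ 0)
(((~p2 -> ~p3) -> p1) /\ ~p1) = min(0.1, 0) = 0
(~p1 /\ (((~p2 -> ~p3) -> p1) /\ ~p1)) = min(0, 0) = 0
~(~p1 /\ (((~p2 -> ~p3) -> p1) /\ ~p1)): Gödel ¬ of 0 = 1 (operand is 0)
~p3: Gödel ¬ of 0.4 = 0 (operand ≠ 0)
~p4: Gödel ¬ of 0.6 = 0 (operand ≠ 0)
(~p4 \/ p1) = max(0, 0.1) = 0.1
~p3: Gödel ¬ of 0.4 = 0 (operand ≠ 0)
((~p4 \/ p1) -> ~p3): 0.1 > 0, so result = 0
~((~p4 \/ p1) -> ~p3): Gödel ¬ of 0 = 1 (operand is 0)
~~((~p4 \/ p1) -> ~p3): Gödel ¬ of 1 = 0 (operand ≠ 0)
~p1: Gödel ¬ of 0.1 = 0 (operand ≠ 0)
(~~((~p4 \/ p1) -> ~p3) -> ~p1): 0 ≤ 0, so result = 1
~p1: Gödel ¬ of 0.1 = 0 (operand ≠ 0)
((~~((~p4 \/ p1) -> ~p3) -> ~p1) \/ ~p1) = max(1, 0) = 1
(~p3 -> ((~~((~p4 \/ p1) -> ~p3) -> ~p1) \/ ~p1)): 0 ≤ 1, so result = 1
(~(~p1 /\ (((~p2 -> ~p3) -> p1) /\ ~p1)) /\ (~p3 -> ((~~((~p4 \/ p1) -> ~p3) -> ~p1) \/ ~p1))) = min(1, 1) = 1
~(~(~p1 /\ (((~p2 -> ~p3) -> p1) /\ ~p1)) /\ (~p3 -> ((~~((~p4 \/ p1) -> ~p3) -> ~p1) \/ ~p1))): Gödel ¬ of 1 = 0 (operand ≠ 0)

0.00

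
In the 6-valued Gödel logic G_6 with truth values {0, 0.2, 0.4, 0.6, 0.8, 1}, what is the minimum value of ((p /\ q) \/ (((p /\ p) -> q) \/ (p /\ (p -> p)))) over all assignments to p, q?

The minimum is attained at p = 0.2, q = 0:
  (p /\ q) = min(0.2, 0) = 0
  (p /\ p) = min(0.2, 0.2) = 0.2
  ((p /\ p) -> q): 0.2 > 0, so result = 0
  (p -> p): 0.2 ≤ 0.2, so result = 1
  (p /\ (p -> p)) = min(0.2, 1) = 0.2
  (((p /\ p) -> q) \/ (p /\ (p -> p))) = max(0, 0.2) = 0.2
  ((p /\ q) \/ (((p /\ p) -> q) \/ (p /\ (p -> p)))) = max(0, 0.2) = 0.2
Checking all 36 assignments confirms none give a value below 0.20.

0.20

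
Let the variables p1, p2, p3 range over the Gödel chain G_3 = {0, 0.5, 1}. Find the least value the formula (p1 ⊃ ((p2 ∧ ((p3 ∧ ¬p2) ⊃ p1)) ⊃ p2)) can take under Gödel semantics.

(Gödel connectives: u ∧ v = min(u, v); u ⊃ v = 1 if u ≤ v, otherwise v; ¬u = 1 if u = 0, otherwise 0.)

1.00

Every assignment gives 1. For instance at p1 = 0, p2 = 0, p3 = 0:
  ¬p2: Gödel ¬ of 0 = 1 (operand is 0)
  (p3 ∧ ¬p2) = min(0, 1) = 0
  ((p3 ∧ ¬p2) ⊃ p1): 0 ≤ 0, so result = 1
  (p2 ∧ ((p3 ∧ ¬p2) ⊃ p1)) = min(0, 1) = 0
  ((p2 ∧ ((p3 ∧ ¬p2) ⊃ p1)) ⊃ p2): 0 ≤ 0, so result = 1
  (p1 ⊃ ((p2 ∧ ((p3 ∧ ¬p2) ⊃ p1)) ⊃ p2)): 0 ≤ 1, so result = 1
All 27 assignments give value 1 — the formula is a G_3-tautology.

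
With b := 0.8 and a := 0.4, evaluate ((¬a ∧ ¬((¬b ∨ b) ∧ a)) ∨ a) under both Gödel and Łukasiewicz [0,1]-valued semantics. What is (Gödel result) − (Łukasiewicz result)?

-0.20

Gödel evaluation:
  ¬a: Gödel ¬ of 0.4 = 0 (operand ≠ 0)
  ¬b: Gödel ¬ of 0.8 = 0 (operand ≠ 0)
  (¬b ∨ b) = max(0, 0.8) = 0.8
  ((¬b ∨ b) ∧ a) = min(0.8, 0.4) = 0.4
  ¬((¬b ∨ b) ∧ a): Gödel ¬ of 0.4 = 0 (operand ≠ 0)
  (¬a ∧ ¬((¬b ∨ b) ∧ a)) = min(0, 0) = 0
  ((¬a ∧ ¬((¬b ∨ b) ∧ a)) ∨ a) = max(0, 0.4) = 0.4
  Gödel value = 0.4
Łukasiewicz evaluation:
  ¬a: Łukasiewicz ¬ gives 1 − 0.4 = 0.6
  ¬b: Łukasiewicz ¬ gives 1 − 0.8 = 0.2
  (¬b ∨ b) = max(0.2, 0.8) = 0.8
  ((¬b ∨ b) ∧ a) = min(0.8, 0.4) = 0.4
  ¬((¬b ∨ b) ∧ a): Łukasiewicz ¬ gives 1 − 0.4 = 0.6
  (¬a ∧ ¬((¬b ∨ b) ∧ a)) = min(0.6, 0.6) = 0.6
  ((¬a ∧ ¬((¬b ∨ b) ∧ a)) ∨ a) = max(0.6, 0.4) = 0.6
  Łukasiewicz value = 0.6
Difference: 0.4 − 0.6 = -0.20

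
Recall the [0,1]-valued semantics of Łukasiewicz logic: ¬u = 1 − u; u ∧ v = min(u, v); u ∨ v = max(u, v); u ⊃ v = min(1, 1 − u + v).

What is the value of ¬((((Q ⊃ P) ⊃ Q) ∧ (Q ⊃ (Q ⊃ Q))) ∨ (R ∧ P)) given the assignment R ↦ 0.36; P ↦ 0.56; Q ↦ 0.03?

(Q ⊃ P): min(1, 1 − 0.03 + 0.56) = 1
((Q ⊃ P) ⊃ Q): min(1, 1 − 1 + 0.03) = 0.03
(Q ⊃ Q): min(1, 1 − 0.03 + 0.03) = 1
(Q ⊃ (Q ⊃ Q)): min(1, 1 − 0.03 + 1) = 1
(((Q ⊃ P) ⊃ Q) ∧ (Q ⊃ (Q ⊃ Q))) = min(0.03, 1) = 0.03
(R ∧ P) = min(0.36, 0.56) = 0.36
((((Q ⊃ P) ⊃ Q) ∧ (Q ⊃ (Q ⊃ Q))) ∨ (R ∧ P)) = max(0.03, 0.36) = 0.36
¬((((Q ⊃ P) ⊃ Q) ∧ (Q ⊃ (Q ⊃ Q))) ∨ (R ∧ P)): Łukasiewicz ¬ gives 1 − 0.36 = 0.64

0.64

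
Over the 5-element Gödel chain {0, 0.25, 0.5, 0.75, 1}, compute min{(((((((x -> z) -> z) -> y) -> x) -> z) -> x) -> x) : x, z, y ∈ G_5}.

The minimum is attained at x = 0.25, z = 0, y = 0:
  (x -> z): 0.25 > 0, so result = 0
  ((x -> z) -> z): 0 ≤ 0, so result = 1
  (((x -> z) -> z) -> y): 1 > 0, so result = 0
  ((((x -> z) -> z) -> y) -> x): 0 ≤ 0.25, so result = 1
  (((((x -> z) -> z) -> y) -> x) -> z): 1 > 0, so result = 0
  ((((((x -> z) -> z) -> y) -> x) -> z) -> x): 0 ≤ 0.25, so result = 1
  (((((((x -> z) -> z) -> y) -> x) -> z) -> x) -> x): 1 > 0.25, so result = 0.25
Checking all 125 assignments confirms none give a value below 0.25.

0.25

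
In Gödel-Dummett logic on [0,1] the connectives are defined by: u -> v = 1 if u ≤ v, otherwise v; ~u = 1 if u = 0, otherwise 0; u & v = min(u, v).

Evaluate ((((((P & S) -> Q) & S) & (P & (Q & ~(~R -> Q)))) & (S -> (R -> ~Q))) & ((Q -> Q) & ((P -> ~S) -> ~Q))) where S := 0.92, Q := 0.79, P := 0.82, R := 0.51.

(P & S) = min(0.82, 0.92) = 0.82
((P & S) -> Q): 0.82 > 0.79, so result = 0.79
(((P & S) -> Q) & S) = min(0.79, 0.92) = 0.79
~R: Gödel ¬ of 0.51 = 0 (operand ≠ 0)
(~R -> Q): 0 ≤ 0.79, so result = 1
~(~R -> Q): Gödel ¬ of 1 = 0 (operand ≠ 0)
(Q & ~(~R -> Q)) = min(0.79, 0) = 0
(P & (Q & ~(~R -> Q))) = min(0.82, 0) = 0
((((P & S) -> Q) & S) & (P & (Q & ~(~R -> Q)))) = min(0.79, 0) = 0
~Q: Gödel ¬ of 0.79 = 0 (operand ≠ 0)
(R -> ~Q): 0.51 > 0, so result = 0
(S -> (R -> ~Q)): 0.92 > 0, so result = 0
(((((P & S) -> Q) & S) & (P & (Q & ~(~R -> Q)))) & (S -> (R -> ~Q))) = min(0, 0) = 0
(Q -> Q): 0.79 ≤ 0.79, so result = 1
~S: Gödel ¬ of 0.92 = 0 (operand ≠ 0)
(P -> ~S): 0.82 > 0, so result = 0
~Q: Gödel ¬ of 0.79 = 0 (operand ≠ 0)
((P -> ~S) -> ~Q): 0 ≤ 0, so result = 1
((Q -> Q) & ((P -> ~S) -> ~Q)) = min(1, 1) = 1
((((((P & S) -> Q) & S) & (P & (Q & ~(~R -> Q)))) & (S -> (R -> ~Q))) & ((Q -> Q) & ((P -> ~S) -> ~Q))) = min(0, 1) = 0

0.00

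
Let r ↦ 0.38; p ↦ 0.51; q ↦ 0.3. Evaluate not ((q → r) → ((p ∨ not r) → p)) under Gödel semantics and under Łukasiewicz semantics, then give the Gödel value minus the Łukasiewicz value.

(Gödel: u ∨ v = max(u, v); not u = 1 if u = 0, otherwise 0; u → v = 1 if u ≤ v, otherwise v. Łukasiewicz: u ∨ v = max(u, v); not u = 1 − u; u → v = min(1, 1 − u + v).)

-0.11

Gödel evaluation:
  (q → r): 0.3 ≤ 0.38, so result = 1
  not r: Gödel ¬ of 0.38 = 0 (operand ≠ 0)
  (p ∨ not r) = max(0.51, 0) = 0.51
  ((p ∨ not r) → p): 0.51 ≤ 0.51, so result = 1
  ((q → r) → ((p ∨ not r) → p)): 1 ≤ 1, so result = 1
  not ((q → r) → ((p ∨ not r) → p)): Gödel ¬ of 1 = 0 (operand ≠ 0)
  Gödel value = 0
Łukasiewicz evaluation:
  (q → r): min(1, 1 − 0.3 + 0.38) = 1
  not r: Łukasiewicz ¬ gives 1 − 0.38 = 0.62
  (p ∨ not r) = max(0.51, 0.62) = 0.62
  ((p ∨ not r) → p): min(1, 1 − 0.62 + 0.51) = 0.89
  ((q → r) → ((p ∨ not r) → p)): min(1, 1 − 1 + 0.89) = 0.89
  not ((q → r) → ((p ∨ not r) → p)): Łukasiewicz ¬ gives 1 − 0.89 = 0.11
  Łukasiewicz value = 0.11
Difference: 0 − 0.11 = -0.11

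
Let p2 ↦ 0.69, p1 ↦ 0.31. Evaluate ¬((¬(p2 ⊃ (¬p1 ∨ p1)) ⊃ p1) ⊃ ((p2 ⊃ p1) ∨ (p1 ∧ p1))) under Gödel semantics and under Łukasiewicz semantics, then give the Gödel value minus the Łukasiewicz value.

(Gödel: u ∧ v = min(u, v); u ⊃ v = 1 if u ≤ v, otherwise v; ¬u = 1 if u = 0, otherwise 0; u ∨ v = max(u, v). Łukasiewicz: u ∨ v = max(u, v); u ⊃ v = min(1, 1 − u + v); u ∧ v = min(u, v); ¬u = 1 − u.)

Gödel evaluation:
  ¬p1: Gödel ¬ of 0.31 = 0 (operand ≠ 0)
  (¬p1 ∨ p1) = max(0, 0.31) = 0.31
  (p2 ⊃ (¬p1 ∨ p1)): 0.69 > 0.31, so result = 0.31
  ¬(p2 ⊃ (¬p1 ∨ p1)): Gödel ¬ of 0.31 = 0 (operand ≠ 0)
  (¬(p2 ⊃ (¬p1 ∨ p1)) ⊃ p1): 0 ≤ 0.31, so result = 1
  (p2 ⊃ p1): 0.69 > 0.31, so result = 0.31
  (p1 ∧ p1) = min(0.31, 0.31) = 0.31
  ((p2 ⊃ p1) ∨ (p1 ∧ p1)) = max(0.31, 0.31) = 0.31
  ((¬(p2 ⊃ (¬p1 ∨ p1)) ⊃ p1) ⊃ ((p2 ⊃ p1) ∨ (p1 ∧ p1))): 1 > 0.31, so result = 0.31
  ¬((¬(p2 ⊃ (¬p1 ∨ p1)) ⊃ p1) ⊃ ((p2 ⊃ p1) ∨ (p1 ∧ p1))): Gödel ¬ of 0.31 = 0 (operand ≠ 0)
  Gödel value = 0
Łukasiewicz evaluation:
  ¬p1: Łukasiewicz ¬ gives 1 − 0.31 = 0.69
  (¬p1 ∨ p1) = max(0.69, 0.31) = 0.69
  (p2 ⊃ (¬p1 ∨ p1)): min(1, 1 − 0.69 + 0.69) = 1
  ¬(p2 ⊃ (¬p1 ∨ p1)): Łukasiewicz ¬ gives 1 − 1 = 0
  (¬(p2 ⊃ (¬p1 ∨ p1)) ⊃ p1): min(1, 1 − 0 + 0.31) = 1
  (p2 ⊃ p1): min(1, 1 − 0.69 + 0.31) = 0.62
  (p1 ∧ p1) = min(0.31, 0.31) = 0.31
  ((p2 ⊃ p1) ∨ (p1 ∧ p1)) = max(0.62, 0.31) = 0.62
  ((¬(p2 ⊃ (¬p1 ∨ p1)) ⊃ p1) ⊃ ((p2 ⊃ p1) ∨ (p1 ∧ p1))): min(1, 1 − 1 + 0.62) = 0.62
  ¬((¬(p2 ⊃ (¬p1 ∨ p1)) ⊃ p1) ⊃ ((p2 ⊃ p1) ∨ (p1 ∧ p1))): Łukasiewicz ¬ gives 1 − 0.62 = 0.38
  Łukasiewicz value = 0.38
Difference: 0 − 0.38 = -0.38

-0.38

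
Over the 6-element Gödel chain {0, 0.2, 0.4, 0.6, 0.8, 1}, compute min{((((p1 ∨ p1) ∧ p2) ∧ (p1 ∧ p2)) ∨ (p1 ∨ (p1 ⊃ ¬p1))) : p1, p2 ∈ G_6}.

0.20

The minimum is attained at p1 = 0.2, p2 = 0:
  (p1 ∨ p1) = max(0.2, 0.2) = 0.2
  ((p1 ∨ p1) ∧ p2) = min(0.2, 0) = 0
  (p1 ∧ p2) = min(0.2, 0) = 0
  (((p1 ∨ p1) ∧ p2) ∧ (p1 ∧ p2)) = min(0, 0) = 0
  ¬p1: Gödel ¬ of 0.2 = 0 (operand ≠ 0)
  (p1 ⊃ ¬p1): 0.2 > 0, so result = 0
  (p1 ∨ (p1 ⊃ ¬p1)) = max(0.2, 0) = 0.2
  ((((p1 ∨ p1) ∧ p2) ∧ (p1 ∧ p2)) ∨ (p1 ∨ (p1 ⊃ ¬p1))) = max(0, 0.2) = 0.2
Checking all 36 assignments confirms none give a value below 0.20.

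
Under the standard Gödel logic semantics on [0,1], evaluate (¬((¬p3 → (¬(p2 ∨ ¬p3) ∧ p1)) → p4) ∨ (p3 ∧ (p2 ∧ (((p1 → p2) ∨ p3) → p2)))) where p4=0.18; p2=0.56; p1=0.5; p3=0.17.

¬p3: Gödel ¬ of 0.17 = 0 (operand ≠ 0)
¬p3: Gödel ¬ of 0.17 = 0 (operand ≠ 0)
(p2 ∨ ¬p3) = max(0.56, 0) = 0.56
¬(p2 ∨ ¬p3): Gödel ¬ of 0.56 = 0 (operand ≠ 0)
(¬(p2 ∨ ¬p3) ∧ p1) = min(0, 0.5) = 0
(¬p3 → (¬(p2 ∨ ¬p3) ∧ p1)): 0 ≤ 0, so result = 1
((¬p3 → (¬(p2 ∨ ¬p3) ∧ p1)) → p4): 1 > 0.18, so result = 0.18
¬((¬p3 → (¬(p2 ∨ ¬p3) ∧ p1)) → p4): Gödel ¬ of 0.18 = 0 (operand ≠ 0)
(p1 → p2): 0.5 ≤ 0.56, so result = 1
((p1 → p2) ∨ p3) = max(1, 0.17) = 1
(((p1 → p2) ∨ p3) → p2): 1 > 0.56, so result = 0.56
(p2 ∧ (((p1 → p2) ∨ p3) → p2)) = min(0.56, 0.56) = 0.56
(p3 ∧ (p2 ∧ (((p1 → p2) ∨ p3) → p2))) = min(0.17, 0.56) = 0.17
(¬((¬p3 → (¬(p2 ∨ ¬p3) ∧ p1)) → p4) ∨ (p3 ∧ (p2 ∧ (((p1 → p2) ∨ p3) → p2)))) = max(0, 0.17) = 0.17

0.17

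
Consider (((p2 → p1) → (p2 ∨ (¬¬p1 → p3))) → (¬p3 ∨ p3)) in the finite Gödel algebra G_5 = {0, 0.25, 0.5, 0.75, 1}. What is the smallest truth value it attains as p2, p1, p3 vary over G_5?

0.25

The minimum is attained at p2 = 0, p1 = 0, p3 = 0.25:
  (p2 → p1): 0 ≤ 0, so result = 1
  ¬p1: Gödel ¬ of 0 = 1 (operand is 0)
  ¬¬p1: Gödel ¬ of 1 = 0 (operand ≠ 0)
  (¬¬p1 → p3): 0 ≤ 0.25, so result = 1
  (p2 ∨ (¬¬p1 → p3)) = max(0, 1) = 1
  ((p2 → p1) → (p2 ∨ (¬¬p1 → p3))): 1 ≤ 1, so result = 1
  ¬p3: Gödel ¬ of 0.25 = 0 (operand ≠ 0)
  (¬p3 ∨ p3) = max(0, 0.25) = 0.25
  (((p2 → p1) → (p2 ∨ (¬¬p1 → p3))) → (¬p3 ∨ p3)): 1 > 0.25, so result = 0.25
Checking all 125 assignments confirms none give a value below 0.25.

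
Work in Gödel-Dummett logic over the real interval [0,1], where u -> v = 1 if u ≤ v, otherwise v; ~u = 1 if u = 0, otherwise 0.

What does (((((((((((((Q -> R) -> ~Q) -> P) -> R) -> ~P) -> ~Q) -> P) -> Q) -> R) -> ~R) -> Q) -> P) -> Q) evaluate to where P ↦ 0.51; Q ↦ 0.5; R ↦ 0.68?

(Q -> R): 0.5 ≤ 0.68, so result = 1
~Q: Gödel ¬ of 0.5 = 0 (operand ≠ 0)
((Q -> R) -> ~Q): 1 > 0, so result = 0
(((Q -> R) -> ~Q) -> P): 0 ≤ 0.51, so result = 1
((((Q -> R) -> ~Q) -> P) -> R): 1 > 0.68, so result = 0.68
~P: Gödel ¬ of 0.51 = 0 (operand ≠ 0)
(((((Q -> R) -> ~Q) -> P) -> R) -> ~P): 0.68 > 0, so result = 0
~Q: Gödel ¬ of 0.5 = 0 (operand ≠ 0)
((((((Q -> R) -> ~Q) -> P) -> R) -> ~P) -> ~Q): 0 ≤ 0, so result = 1
(((((((Q -> R) -> ~Q) -> P) -> R) -> ~P) -> ~Q) -> P): 1 > 0.51, so result = 0.51
((((((((Q -> R) -> ~Q) -> P) -> R) -> ~P) -> ~Q) -> P) -> Q): 0.51 > 0.5, so result = 0.5
(((((((((Q -> R) -> ~Q) -> P) -> R) -> ~P) -> ~Q) -> P) -> Q) -> R): 0.5 ≤ 0.68, so result = 1
~R: Gödel ¬ of 0.68 = 0 (operand ≠ 0)
((((((((((Q -> R) -> ~Q) -> P) -> R) -> ~P) -> ~Q) -> P) -> Q) -> R) -> ~R): 1 > 0, so result = 0
(((((((((((Q -> R) -> ~Q) -> P) -> R) -> ~P) -> ~Q) -> P) -> Q) -> R) -> ~R) -> Q): 0 ≤ 0.5, so result = 1
((((((((((((Q -> R) -> ~Q) -> P) -> R) -> ~P) -> ~Q) -> P) -> Q) -> R) -> ~R) -> Q) -> P): 1 > 0.51, so result = 0.51
(((((((((((((Q -> R) -> ~Q) -> P) -> R) -> ~P) -> ~Q) -> P) -> Q) -> R) -> ~R) -> Q) -> P) -> Q): 0.51 > 0.5, so result = 0.5

0.50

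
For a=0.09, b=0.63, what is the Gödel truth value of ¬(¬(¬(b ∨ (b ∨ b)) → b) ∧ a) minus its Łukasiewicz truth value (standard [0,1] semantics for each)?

Gödel evaluation:
  (b ∨ b) = max(0.63, 0.63) = 0.63
  (b ∨ (b ∨ b)) = max(0.63, 0.63) = 0.63
  ¬(b ∨ (b ∨ b)): Gödel ¬ of 0.63 = 0 (operand ≠ 0)
  (¬(b ∨ (b ∨ b)) → b): 0 ≤ 0.63, so result = 1
  ¬(¬(b ∨ (b ∨ b)) → b): Gödel ¬ of 1 = 0 (operand ≠ 0)
  (¬(¬(b ∨ (b ∨ b)) → b) ∧ a) = min(0, 0.09) = 0
  ¬(¬(¬(b ∨ (b ∨ b)) → b) ∧ a): Gödel ¬ of 0 = 1 (operand is 0)
  Gödel value = 1
Łukasiewicz evaluation:
  (b ∨ b) = max(0.63, 0.63) = 0.63
  (b ∨ (b ∨ b)) = max(0.63, 0.63) = 0.63
  ¬(b ∨ (b ∨ b)): Łukasiewicz ¬ gives 1 − 0.63 = 0.37
  (¬(b ∨ (b ∨ b)) → b): min(1, 1 − 0.37 + 0.63) = 1
  ¬(¬(b ∨ (b ∨ b)) → b): Łukasiewicz ¬ gives 1 − 1 = 0
  (¬(¬(b ∨ (b ∨ b)) → b) ∧ a) = min(0, 0.09) = 0
  ¬(¬(¬(b ∨ (b ∨ b)) → b) ∧ a): Łukasiewicz ¬ gives 1 − 0 = 1
  Łukasiewicz value = 1
Difference: 1 − 1 = 0.00

0.00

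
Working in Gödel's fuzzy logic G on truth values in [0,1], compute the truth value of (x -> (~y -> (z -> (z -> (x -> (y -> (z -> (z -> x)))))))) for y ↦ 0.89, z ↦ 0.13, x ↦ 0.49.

1.00

~y: Gödel ¬ of 0.89 = 0 (operand ≠ 0)
(z -> x): 0.13 ≤ 0.49, so result = 1
(z -> (z -> x)): 0.13 ≤ 1, so result = 1
(y -> (z -> (z -> x))): 0.89 ≤ 1, so result = 1
(x -> (y -> (z -> (z -> x)))): 0.49 ≤ 1, so result = 1
(z -> (x -> (y -> (z -> (z -> x))))): 0.13 ≤ 1, so result = 1
(z -> (z -> (x -> (y -> (z -> (z -> x)))))): 0.13 ≤ 1, so result = 1
(~y -> (z -> (z -> (x -> (y -> (z -> (z -> x))))))): 0 ≤ 1, so result = 1
(x -> (~y -> (z -> (z -> (x -> (y -> (z -> (z -> x)))))))): 0.49 ≤ 1, so result = 1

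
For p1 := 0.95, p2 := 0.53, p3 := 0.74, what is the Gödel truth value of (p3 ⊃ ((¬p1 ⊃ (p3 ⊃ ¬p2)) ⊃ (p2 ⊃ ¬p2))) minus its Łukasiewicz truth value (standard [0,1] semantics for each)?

-1.00

Gödel evaluation:
  ¬p1: Gödel ¬ of 0.95 = 0 (operand ≠ 0)
  ¬p2: Gödel ¬ of 0.53 = 0 (operand ≠ 0)
  (p3 ⊃ ¬p2): 0.74 > 0, so result = 0
  (¬p1 ⊃ (p3 ⊃ ¬p2)): 0 ≤ 0, so result = 1
  ¬p2: Gödel ¬ of 0.53 = 0 (operand ≠ 0)
  (p2 ⊃ ¬p2): 0.53 > 0, so result = 0
  ((¬p1 ⊃ (p3 ⊃ ¬p2)) ⊃ (p2 ⊃ ¬p2)): 1 > 0, so result = 0
  (p3 ⊃ ((¬p1 ⊃ (p3 ⊃ ¬p2)) ⊃ (p2 ⊃ ¬p2))): 0.74 > 0, so result = 0
  Gödel value = 0
Łukasiewicz evaluation:
  ¬p1: Łukasiewicz ¬ gives 1 − 0.95 = 0.05
  ¬p2: Łukasiewicz ¬ gives 1 − 0.53 = 0.47
  (p3 ⊃ ¬p2): min(1, 1 − 0.74 + 0.47) = 0.73
  (¬p1 ⊃ (p3 ⊃ ¬p2)): min(1, 1 − 0.05 + 0.73) = 1
  ¬p2: Łukasiewicz ¬ gives 1 − 0.53 = 0.47
  (p2 ⊃ ¬p2): min(1, 1 − 0.53 + 0.47) = 0.94
  ((¬p1 ⊃ (p3 ⊃ ¬p2)) ⊃ (p2 ⊃ ¬p2)): min(1, 1 − 1 + 0.94) = 0.94
  (p3 ⊃ ((¬p1 ⊃ (p3 ⊃ ¬p2)) ⊃ (p2 ⊃ ¬p2))): min(1, 1 − 0.74 + 0.94) = 1
  Łukasiewicz value = 1
Difference: 0 − 1 = -1.00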